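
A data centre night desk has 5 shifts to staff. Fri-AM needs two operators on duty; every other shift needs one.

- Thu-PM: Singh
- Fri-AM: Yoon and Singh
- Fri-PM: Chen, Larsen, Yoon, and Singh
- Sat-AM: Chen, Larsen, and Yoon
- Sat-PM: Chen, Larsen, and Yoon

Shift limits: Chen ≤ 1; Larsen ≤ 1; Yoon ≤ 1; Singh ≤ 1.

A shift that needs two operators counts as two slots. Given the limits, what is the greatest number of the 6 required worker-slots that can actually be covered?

4

Total capacity across all operators is 1+1+1+1 = 4, and 6 slots are needed, so at most 4 can be filled.
An assignment achieving 4: Thu-PM→Singh, Fri-AM→Yoon, Sat-AM→Chen, Sat-PM→Larsen.
Loads: Chen 1/1, Larsen 1/1, Yoon 1/1, Singh 1/1.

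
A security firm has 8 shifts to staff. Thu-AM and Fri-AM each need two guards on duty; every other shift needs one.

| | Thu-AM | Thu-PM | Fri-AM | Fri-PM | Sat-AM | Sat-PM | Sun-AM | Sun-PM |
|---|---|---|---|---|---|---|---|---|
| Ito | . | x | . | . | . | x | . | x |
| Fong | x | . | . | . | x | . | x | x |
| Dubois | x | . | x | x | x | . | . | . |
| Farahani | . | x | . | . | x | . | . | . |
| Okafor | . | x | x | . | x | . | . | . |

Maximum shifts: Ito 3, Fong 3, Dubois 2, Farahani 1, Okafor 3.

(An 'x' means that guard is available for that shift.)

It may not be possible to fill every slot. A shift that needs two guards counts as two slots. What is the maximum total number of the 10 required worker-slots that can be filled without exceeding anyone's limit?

9

Total capacity across all guards is 3+3+2+1+3 = 12, and 10 slots are needed, so at most 10 can be filled.
Shifts {Thu-AM, Fri-AM, Fri-PM} need 5 slots but only Fong, Dubois, and Okafor are available for them, supplying at most 4 — so at least 1 slot must go unfilled.
An assignment achieving 9: Thu-AM→Fong+Dubois, Thu-PM→Ito, Fri-AM→Okafor, Fri-PM→Dubois, Sat-AM→Fong, Sat-PM→Ito, Sun-AM→Fong, Sun-PM→Ito.
Loads: Ito 3/3, Fong 3/3, Dubois 2/2, Farahani 0/1, Okafor 1/3.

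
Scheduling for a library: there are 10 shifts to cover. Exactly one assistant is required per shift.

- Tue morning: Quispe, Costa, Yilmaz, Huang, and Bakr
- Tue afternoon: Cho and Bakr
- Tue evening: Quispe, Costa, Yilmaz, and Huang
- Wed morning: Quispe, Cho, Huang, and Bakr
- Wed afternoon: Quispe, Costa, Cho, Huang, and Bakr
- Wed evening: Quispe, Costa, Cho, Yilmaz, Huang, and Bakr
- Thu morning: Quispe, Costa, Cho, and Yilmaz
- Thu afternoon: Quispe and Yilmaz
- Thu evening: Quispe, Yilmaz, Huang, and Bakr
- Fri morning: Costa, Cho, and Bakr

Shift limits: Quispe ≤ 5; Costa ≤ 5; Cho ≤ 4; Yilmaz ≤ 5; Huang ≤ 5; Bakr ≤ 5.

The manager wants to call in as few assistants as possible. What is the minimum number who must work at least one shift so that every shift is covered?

10 slots to fill and no one can take more than 5, so at least ⌈10/5⌉ = 2 assistants are needed.
Quispe and Bakr alone can cover everything: Tue morning→Quispe, Tue afternoon→Bakr, Tue evening→Quispe, Wed morning→Quispe, Wed afternoon→Bakr, Wed evening→Bakr, Thu morning→Quispe, Thu afternoon→Quispe, Thu evening→Bakr, Fri morning→Bakr.

2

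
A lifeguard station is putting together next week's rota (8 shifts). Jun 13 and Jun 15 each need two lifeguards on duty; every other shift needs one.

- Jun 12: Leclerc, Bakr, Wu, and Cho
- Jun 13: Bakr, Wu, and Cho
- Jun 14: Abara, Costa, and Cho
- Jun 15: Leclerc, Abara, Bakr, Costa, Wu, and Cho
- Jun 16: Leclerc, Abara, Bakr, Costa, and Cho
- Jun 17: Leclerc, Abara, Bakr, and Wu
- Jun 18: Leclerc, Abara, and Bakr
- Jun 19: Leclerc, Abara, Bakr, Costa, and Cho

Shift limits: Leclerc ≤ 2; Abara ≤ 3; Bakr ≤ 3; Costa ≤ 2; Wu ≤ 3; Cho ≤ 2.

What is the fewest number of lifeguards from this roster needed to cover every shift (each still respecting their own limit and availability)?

4

10 slots to fill and no one can take more than 3, so at least ⌈10/3⌉ = 4 lifeguards are needed.
Leclerc, Abara, Bakr, and Wu alone can cover everything: Jun 12→Leclerc, Jun 13→Bakr+Wu, Jun 14→Abara, Jun 15→Bakr+Wu, Jun 16→Leclerc, Jun 17→Bakr, Jun 18→Abara, Jun 19→Abara.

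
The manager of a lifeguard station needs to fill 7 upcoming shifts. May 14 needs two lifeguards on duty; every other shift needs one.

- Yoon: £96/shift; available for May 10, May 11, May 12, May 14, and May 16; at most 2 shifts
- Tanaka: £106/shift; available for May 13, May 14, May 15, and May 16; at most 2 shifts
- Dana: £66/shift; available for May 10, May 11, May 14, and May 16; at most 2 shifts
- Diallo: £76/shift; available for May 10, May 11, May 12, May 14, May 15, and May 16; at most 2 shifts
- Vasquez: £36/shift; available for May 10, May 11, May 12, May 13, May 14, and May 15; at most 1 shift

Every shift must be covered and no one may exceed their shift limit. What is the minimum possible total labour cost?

£618

Picking the cheapest available lifeguard for each shift independently would cost £348, but that ignores the shift limits.
An optimal schedule: May 10→Dana, May 11→Dana, May 12→Diallo, May 13→Vasquez, May 14→Yoon+Tanaka, May 15→Diallo, May 16→Yoon.
Total: 66 + 66 + 76 + 36 + 96 + 106 + 76 + 96 = £618.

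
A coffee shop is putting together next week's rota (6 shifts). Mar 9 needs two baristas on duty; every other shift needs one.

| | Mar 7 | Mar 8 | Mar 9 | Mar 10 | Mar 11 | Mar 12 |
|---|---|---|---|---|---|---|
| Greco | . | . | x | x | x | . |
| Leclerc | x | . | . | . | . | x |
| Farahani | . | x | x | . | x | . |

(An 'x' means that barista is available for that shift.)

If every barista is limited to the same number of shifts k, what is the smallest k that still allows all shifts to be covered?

3

With 3 baristas and 7 worker-slots to fill, someone must work at least ⌈7/3⌉ = 3 shifts, so k ≥ 3.
k = 3 works: Mar 7→Leclerc, Mar 8→Farahani, Mar 9→Greco+Farahani, Mar 10→Greco, Mar 11→Greco, Mar 12→Leclerc.
Loads: Greco 3, Leclerc 2, Farahani 2 — all ≤ 3.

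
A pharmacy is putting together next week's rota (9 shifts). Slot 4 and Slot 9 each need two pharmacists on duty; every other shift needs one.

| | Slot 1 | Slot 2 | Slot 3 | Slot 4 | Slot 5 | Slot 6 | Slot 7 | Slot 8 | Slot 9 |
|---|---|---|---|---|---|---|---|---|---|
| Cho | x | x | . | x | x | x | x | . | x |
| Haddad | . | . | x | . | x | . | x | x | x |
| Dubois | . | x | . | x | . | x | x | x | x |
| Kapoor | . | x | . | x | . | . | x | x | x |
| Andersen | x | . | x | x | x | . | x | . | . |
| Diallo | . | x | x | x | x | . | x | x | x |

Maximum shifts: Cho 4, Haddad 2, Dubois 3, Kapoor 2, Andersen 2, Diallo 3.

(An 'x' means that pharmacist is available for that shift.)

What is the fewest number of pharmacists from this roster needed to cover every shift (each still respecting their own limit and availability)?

11 slots to fill and no one can take more than 4, so at least ⌈11/4⌉ = 3 pharmacists are needed.
Any 3 pharmacists together have capacity at most 4+3+3 = 10 < 11 slots, so 3 can never suffice.
Cho, Haddad, Dubois, and Kapoor alone can cover everything: Slot 1→Cho, Slot 2→Cho, Slot 3→Haddad, Slot 4→Dubois+Kapoor, Slot 5→Cho, Slot 6→Cho, Slot 7→Dubois, Slot 8→Haddad, Slot 9→Dubois+Kapoor.

4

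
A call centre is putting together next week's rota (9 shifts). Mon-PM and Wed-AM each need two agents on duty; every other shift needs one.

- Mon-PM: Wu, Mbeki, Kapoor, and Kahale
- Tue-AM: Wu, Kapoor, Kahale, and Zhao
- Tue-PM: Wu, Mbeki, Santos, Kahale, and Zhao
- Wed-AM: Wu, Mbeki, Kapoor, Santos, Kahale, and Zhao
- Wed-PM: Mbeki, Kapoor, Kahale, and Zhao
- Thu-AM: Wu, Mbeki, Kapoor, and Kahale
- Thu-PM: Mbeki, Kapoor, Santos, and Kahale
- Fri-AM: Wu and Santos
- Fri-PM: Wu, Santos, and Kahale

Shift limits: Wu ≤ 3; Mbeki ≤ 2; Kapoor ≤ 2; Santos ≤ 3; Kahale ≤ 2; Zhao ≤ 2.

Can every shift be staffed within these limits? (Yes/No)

One valid schedule: Mon-PM→Kapoor+Kahale, Tue-AM→Wu, Tue-PM→Santos, Wed-AM→Santos+Kahale, Wed-PM→Mbeki, Thu-AM→Mbeki, Thu-PM→Kapoor, Fri-AM→Wu, Fri-PM→Wu.
Loads: Wu 3/3, Mbeki 2/2, Kapoor 2/2, Santos 2/3, Kahale 2/2, Zhao 0/2 — all within limits.

Yes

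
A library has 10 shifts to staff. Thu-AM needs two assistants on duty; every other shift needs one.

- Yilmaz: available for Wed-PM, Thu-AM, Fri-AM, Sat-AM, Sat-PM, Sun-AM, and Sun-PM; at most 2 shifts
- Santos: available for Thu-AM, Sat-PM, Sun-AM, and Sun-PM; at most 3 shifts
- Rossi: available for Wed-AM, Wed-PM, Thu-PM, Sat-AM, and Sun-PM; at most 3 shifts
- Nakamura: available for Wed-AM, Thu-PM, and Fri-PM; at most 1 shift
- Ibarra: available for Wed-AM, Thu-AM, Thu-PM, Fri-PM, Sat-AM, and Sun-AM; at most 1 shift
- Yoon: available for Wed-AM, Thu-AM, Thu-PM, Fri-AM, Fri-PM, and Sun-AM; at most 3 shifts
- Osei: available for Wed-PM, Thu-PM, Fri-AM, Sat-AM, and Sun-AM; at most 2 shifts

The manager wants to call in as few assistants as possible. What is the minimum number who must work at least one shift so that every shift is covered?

4

11 slots to fill and no one can take more than 3, so at least ⌈11/3⌉ = 4 assistants are needed.
Yilmaz, Santos, Rossi, and Yoon alone can cover everything: Wed-AM→Rossi, Wed-PM→Yilmaz, Thu-AM→Santos+Yoon, Thu-PM→Rossi, Fri-AM→Yilmaz, Fri-PM→Yoon, Sat-AM→Rossi, Sat-PM→Santos, Sun-AM→Yoon, Sun-PM→Santos.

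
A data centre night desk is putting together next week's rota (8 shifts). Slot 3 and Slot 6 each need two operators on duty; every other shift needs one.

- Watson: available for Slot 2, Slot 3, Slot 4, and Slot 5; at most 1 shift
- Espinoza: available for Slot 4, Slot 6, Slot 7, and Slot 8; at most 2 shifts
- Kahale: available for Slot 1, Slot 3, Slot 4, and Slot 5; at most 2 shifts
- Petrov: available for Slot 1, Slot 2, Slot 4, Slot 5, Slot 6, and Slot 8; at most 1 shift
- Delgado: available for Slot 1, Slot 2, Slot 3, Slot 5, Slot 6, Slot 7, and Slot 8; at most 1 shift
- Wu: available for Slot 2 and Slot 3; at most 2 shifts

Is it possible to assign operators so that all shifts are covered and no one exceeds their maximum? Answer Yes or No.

Total capacity is 1+2+2+1+1+2 = 9 but 10 worker-slots are needed — infeasible.

No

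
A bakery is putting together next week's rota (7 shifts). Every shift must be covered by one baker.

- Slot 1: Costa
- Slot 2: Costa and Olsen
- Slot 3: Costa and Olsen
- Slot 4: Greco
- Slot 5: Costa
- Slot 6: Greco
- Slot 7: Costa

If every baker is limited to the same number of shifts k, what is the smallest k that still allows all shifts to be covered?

3

With 3 bakers and 7 worker-slots to fill, someone must work at least ⌈7/3⌉ = 3 shifts, so k ≥ 3.
k = 3 works: Slot 1→Costa, Slot 2→Olsen, Slot 3→Olsen, Slot 4→Greco, Slot 5→Costa, Slot 6→Greco, Slot 7→Costa.
Loads: Greco 2, Costa 3, Olsen 2 — all ≤ 3.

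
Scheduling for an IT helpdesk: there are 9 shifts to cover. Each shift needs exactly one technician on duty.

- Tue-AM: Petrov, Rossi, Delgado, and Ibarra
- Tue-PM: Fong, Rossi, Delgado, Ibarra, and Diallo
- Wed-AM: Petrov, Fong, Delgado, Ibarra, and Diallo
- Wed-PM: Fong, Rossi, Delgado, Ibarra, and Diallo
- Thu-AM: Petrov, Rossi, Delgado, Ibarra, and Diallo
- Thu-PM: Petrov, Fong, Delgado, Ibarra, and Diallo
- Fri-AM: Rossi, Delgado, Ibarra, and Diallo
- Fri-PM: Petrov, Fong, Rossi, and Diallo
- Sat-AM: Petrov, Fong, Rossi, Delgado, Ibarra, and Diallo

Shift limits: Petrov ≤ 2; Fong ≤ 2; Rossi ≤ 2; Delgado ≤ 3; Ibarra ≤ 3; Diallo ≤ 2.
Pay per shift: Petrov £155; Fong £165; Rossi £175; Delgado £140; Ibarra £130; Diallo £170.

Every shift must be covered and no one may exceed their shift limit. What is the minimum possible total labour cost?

Picking the cheapest available technician for each shift independently would cost £1195, but that ignores the shift limits.
An optimal schedule: Tue-AM→Ibarra, Tue-PM→Ibarra, Wed-AM→Delgado, Wed-PM→Delgado, Thu-AM→Delgado, Thu-PM→Petrov, Fri-AM→Ibarra, Fri-PM→Petrov, Sat-AM→Fong.
Total: 130 + 130 + 140 + 140 + 140 + 155 + 130 + 155 + 165 = £1285.

£1285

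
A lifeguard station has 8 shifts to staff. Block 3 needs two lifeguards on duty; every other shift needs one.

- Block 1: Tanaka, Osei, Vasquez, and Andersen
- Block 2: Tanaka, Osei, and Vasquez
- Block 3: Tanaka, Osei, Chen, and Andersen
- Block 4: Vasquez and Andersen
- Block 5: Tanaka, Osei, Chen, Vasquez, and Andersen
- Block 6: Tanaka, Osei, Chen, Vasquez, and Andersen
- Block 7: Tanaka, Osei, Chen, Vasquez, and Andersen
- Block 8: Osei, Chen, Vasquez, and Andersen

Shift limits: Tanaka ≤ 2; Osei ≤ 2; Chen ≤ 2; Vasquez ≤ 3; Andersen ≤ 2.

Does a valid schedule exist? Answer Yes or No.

One valid schedule: Block 1→Tanaka, Block 2→Tanaka, Block 3→Chen+Andersen, Block 4→Vasquez, Block 5→Osei, Block 6→Chen, Block 7→Vasquez, Block 8→Osei.
Loads: Tanaka 2/2, Osei 2/2, Chen 2/2, Vasquez 2/3, Andersen 1/2 — all within limits.

Yes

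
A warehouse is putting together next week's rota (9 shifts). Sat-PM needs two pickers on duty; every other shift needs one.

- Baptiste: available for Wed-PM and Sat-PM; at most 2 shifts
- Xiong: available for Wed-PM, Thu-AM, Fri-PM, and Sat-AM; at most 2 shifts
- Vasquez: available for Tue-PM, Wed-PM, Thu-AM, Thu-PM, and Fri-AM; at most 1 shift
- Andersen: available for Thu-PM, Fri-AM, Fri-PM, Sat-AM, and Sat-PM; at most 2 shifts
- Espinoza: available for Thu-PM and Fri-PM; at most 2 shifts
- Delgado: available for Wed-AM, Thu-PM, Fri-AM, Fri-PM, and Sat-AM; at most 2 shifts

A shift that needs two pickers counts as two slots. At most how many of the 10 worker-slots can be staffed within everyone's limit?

Total capacity across all pickers is 2+2+1+2+2+2 = 11, and 10 slots are needed, so at most 10 can be filled.
An assignment achieving 10: Tue-PM→Vasquez, Wed-AM→Delgado, Wed-PM→Baptiste, Thu-AM→Xiong, Thu-PM→Espinoza, Fri-AM→Andersen, Fri-PM→Espinoza, Sat-AM→Xiong, Sat-PM→Baptiste+Andersen.
Loads: Baptiste 2/2, Xiong 2/2, Vasquez 1/1, Andersen 2/2, Espinoza 2/2, Delgado 1/2.

10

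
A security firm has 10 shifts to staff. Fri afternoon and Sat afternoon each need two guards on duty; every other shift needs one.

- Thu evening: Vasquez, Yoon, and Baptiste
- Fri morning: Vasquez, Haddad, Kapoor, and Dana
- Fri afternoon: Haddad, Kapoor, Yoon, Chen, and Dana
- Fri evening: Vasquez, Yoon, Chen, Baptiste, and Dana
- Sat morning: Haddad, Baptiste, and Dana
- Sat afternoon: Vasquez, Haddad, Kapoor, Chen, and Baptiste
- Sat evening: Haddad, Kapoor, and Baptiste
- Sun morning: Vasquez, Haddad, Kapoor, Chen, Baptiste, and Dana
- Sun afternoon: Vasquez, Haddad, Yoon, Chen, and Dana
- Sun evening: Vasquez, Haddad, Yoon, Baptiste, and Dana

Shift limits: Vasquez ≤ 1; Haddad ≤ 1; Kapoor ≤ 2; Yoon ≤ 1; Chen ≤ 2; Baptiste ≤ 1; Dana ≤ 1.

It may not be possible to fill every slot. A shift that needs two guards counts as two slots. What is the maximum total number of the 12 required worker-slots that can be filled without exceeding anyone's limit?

Total capacity across all guards is 1+1+2+1+2+1+1 = 9, and 12 slots are needed, so at most 9 can be filled.
An assignment achieving 9: Thu evening→Vasquez, Fri morning→Kapoor, Fri afternoon→Yoon+Chen, Fri evening→Chen, Sat morning→Haddad, Sat afternoon→Baptiste, Sat evening→Kapoor, Sun afternoon→Dana.
Loads: Vasquez 1/1, Haddad 1/1, Kapoor 2/2, Yoon 1/1, Chen 2/2, Baptiste 1/1, Dana 1/1.

9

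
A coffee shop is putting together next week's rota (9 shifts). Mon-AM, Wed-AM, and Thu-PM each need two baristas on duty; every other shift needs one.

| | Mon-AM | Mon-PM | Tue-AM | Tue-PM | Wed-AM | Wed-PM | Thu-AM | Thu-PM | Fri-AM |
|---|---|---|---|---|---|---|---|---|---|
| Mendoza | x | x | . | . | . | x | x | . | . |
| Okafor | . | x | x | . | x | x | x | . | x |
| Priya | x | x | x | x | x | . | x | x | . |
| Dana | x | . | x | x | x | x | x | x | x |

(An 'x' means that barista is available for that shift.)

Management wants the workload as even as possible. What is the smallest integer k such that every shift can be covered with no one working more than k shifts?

3

With 4 baristas and 12 worker-slots to fill, someone must work at least ⌈12/4⌉ = 3 shifts, so k ≥ 3.
k = 3 works: Mon-AM→Mendoza+Priya, Mon-PM→Mendoza, Tue-AM→Okafor, Tue-PM→Priya, Wed-AM→Okafor+Dana, Wed-PM→Mendoza, Thu-AM→Dana, Thu-PM→Priya+Dana, Fri-AM→Okafor.
Loads: Mendoza 3, Okafor 3, Priya 3, Dana 3 — all ≤ 3.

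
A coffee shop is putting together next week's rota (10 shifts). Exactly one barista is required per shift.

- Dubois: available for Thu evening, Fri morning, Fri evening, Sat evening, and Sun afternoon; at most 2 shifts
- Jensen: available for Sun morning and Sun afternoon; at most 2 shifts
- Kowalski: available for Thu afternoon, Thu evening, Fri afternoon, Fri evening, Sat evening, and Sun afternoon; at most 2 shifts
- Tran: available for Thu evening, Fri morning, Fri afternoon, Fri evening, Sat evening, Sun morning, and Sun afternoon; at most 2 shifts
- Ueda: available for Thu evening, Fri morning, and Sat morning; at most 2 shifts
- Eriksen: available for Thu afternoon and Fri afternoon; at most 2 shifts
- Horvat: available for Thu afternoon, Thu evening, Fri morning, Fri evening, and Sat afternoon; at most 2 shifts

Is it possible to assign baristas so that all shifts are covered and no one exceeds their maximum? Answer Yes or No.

Sat morning can only be covered by Ueda, so that assignment is forced.
Sat afternoon can only be covered by Horvat, so that assignment is forced.
One valid schedule: Thu afternoon→Kowalski, Thu evening→Tran, Fri morning→Dubois, Fri afternoon→Kowalski, Fri evening→Tran, Sat morning→Ueda, Sat afternoon→Horvat, Sat evening→Dubois, Sun morning→Jensen, Sun afternoon→Jensen.
Loads: Dubois 2/2, Jensen 2/2, Kowalski 2/2, Tran 2/2, Ueda 1/2, Eriksen 0/2, Horvat 1/2 — all within limits.

Yes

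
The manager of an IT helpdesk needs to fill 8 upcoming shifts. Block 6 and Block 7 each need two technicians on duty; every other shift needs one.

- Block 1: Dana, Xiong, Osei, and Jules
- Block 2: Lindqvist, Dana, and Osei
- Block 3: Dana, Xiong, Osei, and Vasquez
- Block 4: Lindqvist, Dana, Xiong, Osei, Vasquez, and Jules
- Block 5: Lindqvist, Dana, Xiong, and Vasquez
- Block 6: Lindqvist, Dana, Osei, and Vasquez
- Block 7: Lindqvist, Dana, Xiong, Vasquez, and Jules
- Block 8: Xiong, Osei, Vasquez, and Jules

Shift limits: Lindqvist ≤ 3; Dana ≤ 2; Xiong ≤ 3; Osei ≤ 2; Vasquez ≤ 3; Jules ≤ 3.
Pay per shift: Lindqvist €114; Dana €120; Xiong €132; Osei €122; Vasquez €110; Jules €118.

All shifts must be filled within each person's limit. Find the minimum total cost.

Picking the cheapest available technician for each shift independently would cost €1120, but that ignores the shift limits.
An optimal schedule: Block 1→Jules, Block 2→Lindqvist, Block 3→Vasquez, Block 4→Jules, Block 5→Vasquez, Block 6→Lindqvist+Dana, Block 7→Lindqvist+Jules, Block 8→Vasquez.
Total: 118 + 114 + 110 + 118 + 110 + 114 + 120 + 114 + 118 + 110 = €1146.

€1146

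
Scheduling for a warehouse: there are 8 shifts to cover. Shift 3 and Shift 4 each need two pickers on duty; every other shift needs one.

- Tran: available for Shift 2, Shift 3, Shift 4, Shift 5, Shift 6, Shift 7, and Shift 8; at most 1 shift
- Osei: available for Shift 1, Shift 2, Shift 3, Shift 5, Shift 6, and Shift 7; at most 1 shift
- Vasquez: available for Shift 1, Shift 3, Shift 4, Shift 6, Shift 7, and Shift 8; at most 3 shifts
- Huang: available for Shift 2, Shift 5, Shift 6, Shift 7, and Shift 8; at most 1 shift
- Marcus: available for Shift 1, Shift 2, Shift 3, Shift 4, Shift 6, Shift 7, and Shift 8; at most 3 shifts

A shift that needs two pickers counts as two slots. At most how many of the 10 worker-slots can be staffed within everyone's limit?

Total capacity across all pickers is 1+1+3+1+3 = 9, and 10 slots are needed, so at most 9 can be filled.
An assignment achieving 9: Shift 1→Osei, Shift 2→Marcus, Shift 3→Vasquez+Marcus, Shift 4→Tran+Vasquez, Shift 5→Huang, Shift 6→Marcus, Shift 8→Vasquez.
Loads: Tran 1/1, Osei 1/1, Vasquez 3/3, Huang 1/1, Marcus 3/3.

9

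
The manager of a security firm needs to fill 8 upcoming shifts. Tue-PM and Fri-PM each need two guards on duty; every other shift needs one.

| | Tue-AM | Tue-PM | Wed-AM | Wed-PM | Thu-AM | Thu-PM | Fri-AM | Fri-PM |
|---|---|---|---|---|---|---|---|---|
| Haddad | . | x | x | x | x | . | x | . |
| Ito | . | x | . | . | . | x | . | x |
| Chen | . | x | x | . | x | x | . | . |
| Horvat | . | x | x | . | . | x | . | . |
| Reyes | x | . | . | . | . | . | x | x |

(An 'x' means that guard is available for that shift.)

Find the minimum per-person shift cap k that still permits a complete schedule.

With 5 guards and 10 worker-slots to fill, someone must work at least ⌈10/5⌉ = 2 shifts, so k ≥ 2.
k = 2 works: Tue-AM→Reyes, Tue-PM→Ito+Horvat, Wed-AM→Chen, Wed-PM→Haddad, Thu-AM→Chen, Thu-PM→Horvat, Fri-AM→Haddad, Fri-PM→Ito+Reyes.
Loads: Haddad 2, Ito 2, Chen 2, Horvat 2, Reyes 2 — all ≤ 2.

2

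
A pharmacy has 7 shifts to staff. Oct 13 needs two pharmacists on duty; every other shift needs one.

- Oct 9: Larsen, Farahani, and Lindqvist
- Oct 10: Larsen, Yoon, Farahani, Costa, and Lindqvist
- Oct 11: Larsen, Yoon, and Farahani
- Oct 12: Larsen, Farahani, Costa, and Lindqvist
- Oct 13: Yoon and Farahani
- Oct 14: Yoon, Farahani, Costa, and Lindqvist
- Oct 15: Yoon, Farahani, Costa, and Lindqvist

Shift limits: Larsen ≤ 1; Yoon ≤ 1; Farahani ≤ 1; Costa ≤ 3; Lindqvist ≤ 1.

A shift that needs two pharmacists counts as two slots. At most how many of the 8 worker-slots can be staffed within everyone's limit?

Total capacity across all pharmacists is 1+1+1+3+1 = 7, and 8 slots are needed, so at most 7 can be filled.
An assignment achieving 7: Oct 9→Larsen, Oct 10→Lindqvist, Oct 12→Costa, Oct 13→Yoon+Farahani, Oct 14→Costa, Oct 15→Costa.
Loads: Larsen 1/1, Yoon 1/1, Farahani 1/1, Costa 3/3, Lindqvist 1/1.

7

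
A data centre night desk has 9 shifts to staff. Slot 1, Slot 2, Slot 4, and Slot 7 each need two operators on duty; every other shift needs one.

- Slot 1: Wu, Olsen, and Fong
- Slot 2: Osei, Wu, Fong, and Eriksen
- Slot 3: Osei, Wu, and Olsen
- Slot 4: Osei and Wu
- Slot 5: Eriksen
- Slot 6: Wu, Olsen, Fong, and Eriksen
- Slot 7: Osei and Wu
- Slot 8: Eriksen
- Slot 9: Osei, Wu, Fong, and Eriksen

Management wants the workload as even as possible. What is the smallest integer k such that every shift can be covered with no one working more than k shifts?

With 5 operators and 13 worker-slots to fill, someone must work at least ⌈13/5⌉ = 3 shifts, so k ≥ 3.
k = 3 works: Slot 1→Wu+Olsen, Slot 2→Fong+Eriksen, Slot 3→Osei, Slot 4→Osei+Wu, Slot 5→Eriksen, Slot 6→Olsen, Slot 7→Osei+Wu, Slot 8→Eriksen, Slot 9→Fong.
Loads: Osei 3, Wu 3, Olsen 2, Fong 2, Eriksen 3 — all ≤ 3.

3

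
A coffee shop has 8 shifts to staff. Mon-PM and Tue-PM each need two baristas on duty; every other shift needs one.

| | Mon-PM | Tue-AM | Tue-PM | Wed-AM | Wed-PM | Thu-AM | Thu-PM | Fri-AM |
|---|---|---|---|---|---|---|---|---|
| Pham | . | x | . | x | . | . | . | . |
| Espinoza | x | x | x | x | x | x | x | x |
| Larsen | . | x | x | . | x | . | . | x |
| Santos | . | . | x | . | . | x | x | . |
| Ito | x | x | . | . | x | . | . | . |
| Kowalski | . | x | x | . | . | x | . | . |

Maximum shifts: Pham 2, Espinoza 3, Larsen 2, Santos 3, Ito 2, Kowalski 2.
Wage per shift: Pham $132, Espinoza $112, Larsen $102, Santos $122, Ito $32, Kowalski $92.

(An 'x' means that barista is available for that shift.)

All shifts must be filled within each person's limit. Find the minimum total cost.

Mon-PM can only be covered by Espinoza and Ito, so that assignment is forced.
Picking the cheapest available barista for each shift independently would cost $820, but that ignores the shift limits.
An optimal schedule: Mon-PM→Ito+Espinoza, Tue-AM→Kowalski, Tue-PM→Larsen+Santos, Wed-AM→Espinoza, Wed-PM→Ito, Thu-AM→Kowalski, Thu-PM→Espinoza, Fri-AM→Larsen.
Total: 32 + 112 + 92 + 102 + 122 + 112 + 32 + 92 + 112 + 102 = $910.

$910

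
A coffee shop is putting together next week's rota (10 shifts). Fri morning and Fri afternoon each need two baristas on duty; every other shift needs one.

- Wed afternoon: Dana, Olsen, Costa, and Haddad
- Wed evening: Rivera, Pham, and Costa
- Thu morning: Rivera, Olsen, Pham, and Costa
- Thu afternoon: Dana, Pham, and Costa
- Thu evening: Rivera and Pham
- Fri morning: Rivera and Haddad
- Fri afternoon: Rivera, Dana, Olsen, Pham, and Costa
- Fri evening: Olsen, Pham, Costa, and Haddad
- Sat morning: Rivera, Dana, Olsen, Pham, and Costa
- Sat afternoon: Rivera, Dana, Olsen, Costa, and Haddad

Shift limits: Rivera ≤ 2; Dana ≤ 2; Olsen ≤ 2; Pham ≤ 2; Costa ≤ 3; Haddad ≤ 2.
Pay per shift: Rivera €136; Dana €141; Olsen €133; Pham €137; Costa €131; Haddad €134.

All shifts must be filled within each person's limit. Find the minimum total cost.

Fri morning can only be covered by Rivera and Haddad, so that assignment is forced.
Picking the cheapest available barista for each shift independently would cost €1587, but that ignores the shift limits.
An optimal schedule: Wed afternoon→Costa, Wed evening→Costa, Thu morning→Olsen, Thu afternoon→Costa, Thu evening→Rivera, Fri morning→Haddad+Rivera, Fri afternoon→Pham+Dana, Fri evening→Olsen, Sat morning→Pham, Sat afternoon→Haddad.
Total: 131 + 131 + 133 + 131 + 136 + 134 + 136 + 137 + 141 + 133 + 137 + 134 = €1614.

€1614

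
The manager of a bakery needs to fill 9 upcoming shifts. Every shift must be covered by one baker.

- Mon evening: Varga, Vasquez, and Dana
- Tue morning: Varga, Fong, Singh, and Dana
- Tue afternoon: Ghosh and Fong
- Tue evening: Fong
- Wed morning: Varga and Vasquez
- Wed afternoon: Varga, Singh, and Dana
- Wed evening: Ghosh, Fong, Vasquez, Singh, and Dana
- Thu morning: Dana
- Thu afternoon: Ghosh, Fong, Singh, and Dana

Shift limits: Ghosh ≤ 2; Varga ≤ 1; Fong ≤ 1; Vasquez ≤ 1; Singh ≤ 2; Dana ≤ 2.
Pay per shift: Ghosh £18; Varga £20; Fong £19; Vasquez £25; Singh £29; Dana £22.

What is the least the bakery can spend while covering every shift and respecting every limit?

£202

Tue evening can only be covered by Fong, so that assignment is forced.
Thu morning can only be covered by Dana, so that assignment is forced.
Picking the cheapest available baker for each shift independently would cost £174, but that ignores the shift limits.
An optimal schedule: Mon evening→Vasquez, Tue morning→Singh, Tue afternoon→Ghosh, Tue evening→Fong, Wed morning→Varga, Wed afternoon→Singh, Wed evening→Dana, Thu morning→Dana, Thu afternoon→Ghosh.
Total: 25 + 29 + 18 + 19 + 20 + 29 + 22 + 22 + 18 = £202.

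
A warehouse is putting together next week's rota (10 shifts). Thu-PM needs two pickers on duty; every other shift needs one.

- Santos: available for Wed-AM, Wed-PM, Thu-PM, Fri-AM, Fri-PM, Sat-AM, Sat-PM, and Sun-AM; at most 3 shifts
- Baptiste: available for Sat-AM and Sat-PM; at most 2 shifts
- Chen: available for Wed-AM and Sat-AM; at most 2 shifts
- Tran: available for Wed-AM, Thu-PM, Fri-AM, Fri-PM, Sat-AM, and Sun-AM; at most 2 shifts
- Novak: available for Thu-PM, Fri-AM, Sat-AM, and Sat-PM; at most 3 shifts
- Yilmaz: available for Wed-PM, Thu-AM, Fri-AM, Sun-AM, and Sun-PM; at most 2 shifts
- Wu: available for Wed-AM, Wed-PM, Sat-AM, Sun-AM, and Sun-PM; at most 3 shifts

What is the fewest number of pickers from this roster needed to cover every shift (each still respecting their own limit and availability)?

11 slots to fill and no one can take more than 3, so at least ⌈11/3⌉ = 4 pickers are needed.
Santos, Novak, Yilmaz, and Wu alone can cover everything: Wed-AM→Santos, Wed-PM→Wu, Thu-AM→Yilmaz, Thu-PM→Santos+Novak, Fri-AM→Novak, Fri-PM→Santos, Sat-AM→Wu, Sat-PM→Novak, Sun-AM→Wu, Sun-PM→Yilmaz.

4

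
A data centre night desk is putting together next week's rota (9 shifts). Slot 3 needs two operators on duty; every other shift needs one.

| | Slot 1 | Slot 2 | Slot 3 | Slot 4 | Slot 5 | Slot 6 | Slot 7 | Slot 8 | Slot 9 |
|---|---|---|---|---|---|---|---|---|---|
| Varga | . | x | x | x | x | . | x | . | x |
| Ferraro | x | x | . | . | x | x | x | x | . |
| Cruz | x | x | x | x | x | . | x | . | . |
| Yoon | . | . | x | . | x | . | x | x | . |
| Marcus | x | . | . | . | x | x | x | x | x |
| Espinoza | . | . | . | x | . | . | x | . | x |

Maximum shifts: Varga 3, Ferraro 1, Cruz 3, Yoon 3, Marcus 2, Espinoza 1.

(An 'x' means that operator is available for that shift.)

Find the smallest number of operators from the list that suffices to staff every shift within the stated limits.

10 slots to fill and no one can take more than 3, so at least ⌈10/3⌉ = 4 operators are needed.
Varga, Ferraro, Cruz, and Yoon alone can cover everything: Slot 1→Cruz, Slot 2→Varga, Slot 3→Cruz+Yoon, Slot 4→Varga, Slot 5→Cruz, Slot 6→Ferraro, Slot 7→Yoon, Slot 8→Yoon, Slot 9→Varga.

4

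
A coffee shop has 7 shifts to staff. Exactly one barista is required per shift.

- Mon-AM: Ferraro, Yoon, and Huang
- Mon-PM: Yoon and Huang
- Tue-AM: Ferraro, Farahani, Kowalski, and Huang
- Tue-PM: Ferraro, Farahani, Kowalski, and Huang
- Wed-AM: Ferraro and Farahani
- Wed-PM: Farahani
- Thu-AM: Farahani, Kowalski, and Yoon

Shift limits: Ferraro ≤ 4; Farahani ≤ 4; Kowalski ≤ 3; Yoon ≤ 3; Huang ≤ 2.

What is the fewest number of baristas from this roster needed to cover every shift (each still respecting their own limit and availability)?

2

7 slots to fill and no one can take more than 4, so at least ⌈7/4⌉ = 2 baristas are needed.
Farahani and Yoon alone can cover everything: Mon-AM→Yoon, Mon-PM→Yoon, Tue-AM→Farahani, Tue-PM→Farahani, Wed-AM→Farahani, Wed-PM→Farahani, Thu-AM→Yoon.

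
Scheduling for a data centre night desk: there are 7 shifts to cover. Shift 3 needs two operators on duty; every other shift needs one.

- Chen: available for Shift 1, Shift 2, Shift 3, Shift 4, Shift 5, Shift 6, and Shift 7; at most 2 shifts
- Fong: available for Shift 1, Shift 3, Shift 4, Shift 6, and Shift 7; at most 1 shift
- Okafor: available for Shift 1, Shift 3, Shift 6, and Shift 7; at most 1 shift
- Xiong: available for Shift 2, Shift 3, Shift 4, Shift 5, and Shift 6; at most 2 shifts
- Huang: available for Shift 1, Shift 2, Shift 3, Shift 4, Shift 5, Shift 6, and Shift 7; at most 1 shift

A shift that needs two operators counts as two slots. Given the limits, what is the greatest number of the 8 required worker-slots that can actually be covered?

7

Total capacity across all operators is 2+1+1+2+1 = 7, and 8 slots are needed, so at most 7 can be filled.
An assignment achieving 7: Shift 1→Fong, Shift 2→Chen, Shift 3→Xiong+Huang, Shift 4→Xiong, Shift 5→Chen, Shift 7→Okafor.
Loads: Chen 2/2, Fong 1/1, Okafor 1/1, Xiong 2/2, Huang 1/1.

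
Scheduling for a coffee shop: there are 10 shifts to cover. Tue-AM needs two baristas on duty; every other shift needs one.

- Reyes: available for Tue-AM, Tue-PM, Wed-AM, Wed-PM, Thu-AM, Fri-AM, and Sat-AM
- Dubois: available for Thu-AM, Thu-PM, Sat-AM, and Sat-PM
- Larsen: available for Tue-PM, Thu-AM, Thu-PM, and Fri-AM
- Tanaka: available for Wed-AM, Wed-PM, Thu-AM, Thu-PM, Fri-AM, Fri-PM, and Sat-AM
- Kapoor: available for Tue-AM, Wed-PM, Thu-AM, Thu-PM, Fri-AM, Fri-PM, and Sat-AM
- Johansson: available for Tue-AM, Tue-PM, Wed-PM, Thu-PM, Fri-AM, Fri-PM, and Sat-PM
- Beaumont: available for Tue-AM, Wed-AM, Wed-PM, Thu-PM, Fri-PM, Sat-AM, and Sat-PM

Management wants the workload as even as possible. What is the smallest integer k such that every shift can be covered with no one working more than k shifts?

2

With 7 baristas and 11 worker-slots to fill, someone must work at least ⌈11/7⌉ = 2 shifts, so k ≥ 2.
k = 2 works: Tue-AM→Kapoor+Johansson, Tue-PM→Reyes, Wed-AM→Reyes, Wed-PM→Tanaka, Thu-AM→Dubois, Thu-PM→Larsen, Fri-AM→Larsen, Fri-PM→Tanaka, Sat-AM→Kapoor, Sat-PM→Dubois.
Loads: Reyes 2, Dubois 2, Larsen 2, Tanaka 2, Kapoor 2, Johansson 1, Beaumont 0 — all ≤ 2.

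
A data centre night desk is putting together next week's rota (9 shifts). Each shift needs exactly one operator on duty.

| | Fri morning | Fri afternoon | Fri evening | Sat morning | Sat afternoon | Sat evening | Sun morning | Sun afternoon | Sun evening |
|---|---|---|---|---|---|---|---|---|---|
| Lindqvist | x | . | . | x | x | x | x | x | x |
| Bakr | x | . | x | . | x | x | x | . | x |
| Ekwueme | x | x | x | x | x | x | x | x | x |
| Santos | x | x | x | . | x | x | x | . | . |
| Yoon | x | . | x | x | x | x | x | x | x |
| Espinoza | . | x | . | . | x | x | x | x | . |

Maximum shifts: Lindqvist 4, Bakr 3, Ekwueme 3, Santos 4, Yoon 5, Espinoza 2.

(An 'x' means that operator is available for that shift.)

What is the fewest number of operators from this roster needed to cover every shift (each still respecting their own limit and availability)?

9 slots to fill and no one can take more than 5, so at least ⌈9/5⌉ = 2 operators are needed.
Santos and Yoon alone can cover everything: Fri morning→Santos, Fri afternoon→Santos, Fri evening→Santos, Sat morning→Yoon, Sat afternoon→Santos, Sat evening→Yoon, Sun morning→Yoon, Sun afternoon→Yoon, Sun evening→Yoon.

2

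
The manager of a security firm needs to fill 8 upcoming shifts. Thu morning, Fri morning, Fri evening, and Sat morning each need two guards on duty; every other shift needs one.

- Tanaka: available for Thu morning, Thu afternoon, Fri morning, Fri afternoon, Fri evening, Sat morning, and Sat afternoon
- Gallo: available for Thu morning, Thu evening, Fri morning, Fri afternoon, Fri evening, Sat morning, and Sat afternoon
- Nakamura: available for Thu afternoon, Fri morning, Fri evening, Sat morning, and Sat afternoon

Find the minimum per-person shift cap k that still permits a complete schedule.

With 3 guards and 12 worker-slots to fill, someone must work at least ⌈12/3⌉ = 4 shifts, so k ≥ 4.
k = 4 works: Thu morning→Tanaka+Gallo, Thu afternoon→Tanaka, Thu evening→Gallo, Fri morning→Tanaka+Nakamura, Fri afternoon→Tanaka, Fri evening→Gallo+Nakamura, Sat morning→Gallo+Nakamura, Sat afternoon→Nakamura.
Loads: Tanaka 4, Gallo 4, Nakamura 4 — all ≤ 4.

4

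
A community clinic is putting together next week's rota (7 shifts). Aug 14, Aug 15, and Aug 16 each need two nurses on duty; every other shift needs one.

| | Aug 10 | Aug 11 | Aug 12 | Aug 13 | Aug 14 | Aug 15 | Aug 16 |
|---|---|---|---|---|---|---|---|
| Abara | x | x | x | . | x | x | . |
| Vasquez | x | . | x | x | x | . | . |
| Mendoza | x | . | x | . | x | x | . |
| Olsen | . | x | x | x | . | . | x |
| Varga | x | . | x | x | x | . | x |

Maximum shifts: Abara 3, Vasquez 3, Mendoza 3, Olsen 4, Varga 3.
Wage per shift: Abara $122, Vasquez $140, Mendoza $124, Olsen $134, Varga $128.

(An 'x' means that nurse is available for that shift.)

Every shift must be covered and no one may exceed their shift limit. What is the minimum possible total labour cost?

Aug 15 can only be covered by Abara and Mendoza, so that assignment is forced.
Aug 16 can only be covered by Olsen and Varga, so that assignment is forced.
Picking the cheapest available nurse for each shift independently would cost $1248, but that ignores the shift limits.
An optimal schedule: Aug 10→Abara, Aug 11→Abara, Aug 12→Mendoza, Aug 13→Varga, Aug 14→Mendoza+Varga, Aug 15→Abara+Mendoza, Aug 16→Varga+Olsen.
Total: 122 + 122 + 124 + 128 + 124 + 128 + 122 + 124 + 128 + 134 = $1256.

$1256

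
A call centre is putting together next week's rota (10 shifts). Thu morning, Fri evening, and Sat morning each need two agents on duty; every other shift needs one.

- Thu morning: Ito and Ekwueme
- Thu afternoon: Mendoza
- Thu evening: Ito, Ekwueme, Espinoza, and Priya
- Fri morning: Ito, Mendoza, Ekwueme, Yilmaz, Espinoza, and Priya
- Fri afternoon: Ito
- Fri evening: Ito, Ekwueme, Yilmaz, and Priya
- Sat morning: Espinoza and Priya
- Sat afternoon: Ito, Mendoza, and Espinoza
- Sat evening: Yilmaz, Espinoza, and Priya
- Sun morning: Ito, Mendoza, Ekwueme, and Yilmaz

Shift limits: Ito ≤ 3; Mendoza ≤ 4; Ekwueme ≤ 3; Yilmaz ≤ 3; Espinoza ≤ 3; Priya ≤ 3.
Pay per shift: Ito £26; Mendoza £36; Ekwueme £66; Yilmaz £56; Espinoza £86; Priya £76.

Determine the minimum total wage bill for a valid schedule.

Thu morning can only be covered by Ito and Ekwueme, so that assignment is forced.
Thu afternoon can only be covered by Mendoza, so that assignment is forced.
Fri afternoon can only be covered by Ito, so that assignment is forced.
Picking the cheapest available agent for each shift independently would cost £558, but that ignores the shift limits.
An optimal schedule: Thu morning→Ito+Ekwueme, Thu afternoon→Mendoza, Thu evening→Ito, Fri morning→Mendoza, Fri afternoon→Ito, Fri evening→Yilmaz+Ekwueme, Sat morning→Priya+Espinoza, Sat afternoon→Mendoza, Sat evening→Yilmaz, Sun morning→Mendoza.
Total: 26 + 66 + 36 + 26 + 36 + 26 + 56 + 66 + 76 + 86 + 36 + 56 + 36 = £628.

£628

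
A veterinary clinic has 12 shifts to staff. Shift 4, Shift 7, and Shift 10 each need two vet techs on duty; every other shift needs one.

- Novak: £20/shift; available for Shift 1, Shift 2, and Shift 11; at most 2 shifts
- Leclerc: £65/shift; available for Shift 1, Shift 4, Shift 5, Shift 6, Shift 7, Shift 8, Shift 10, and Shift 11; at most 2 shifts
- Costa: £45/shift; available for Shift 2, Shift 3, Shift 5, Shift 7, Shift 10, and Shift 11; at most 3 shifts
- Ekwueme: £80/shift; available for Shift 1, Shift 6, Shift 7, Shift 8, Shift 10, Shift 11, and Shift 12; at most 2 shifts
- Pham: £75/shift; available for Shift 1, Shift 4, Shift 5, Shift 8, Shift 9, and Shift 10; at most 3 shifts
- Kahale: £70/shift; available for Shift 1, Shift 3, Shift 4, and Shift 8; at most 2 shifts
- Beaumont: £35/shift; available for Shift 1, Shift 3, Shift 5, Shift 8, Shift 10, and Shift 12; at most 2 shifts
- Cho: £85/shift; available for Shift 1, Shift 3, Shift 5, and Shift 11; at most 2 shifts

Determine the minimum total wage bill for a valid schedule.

£820

Shift 9 can only be covered by Pham, so that assignment is forced.
Picking the cheapest available vet tech for each shift independently would cost £665, but that ignores the shift limits.
An optimal schedule: Shift 1→Pham, Shift 2→Novak, Shift 3→Beaumont, Shift 4→Leclerc+Kahale, Shift 5→Costa, Shift 6→Leclerc, Shift 7→Costa+Ekwueme, Shift 8→Kahale, Shift 9→Pham, Shift 10→Costa+Pham, Shift 11→Novak, Shift 12→Beaumont.
Total: 75 + 20 + 35 + 65 + 70 + 45 + 65 + 45 + 80 + 70 + 75 + 45 + 75 + 20 + 35 = £820.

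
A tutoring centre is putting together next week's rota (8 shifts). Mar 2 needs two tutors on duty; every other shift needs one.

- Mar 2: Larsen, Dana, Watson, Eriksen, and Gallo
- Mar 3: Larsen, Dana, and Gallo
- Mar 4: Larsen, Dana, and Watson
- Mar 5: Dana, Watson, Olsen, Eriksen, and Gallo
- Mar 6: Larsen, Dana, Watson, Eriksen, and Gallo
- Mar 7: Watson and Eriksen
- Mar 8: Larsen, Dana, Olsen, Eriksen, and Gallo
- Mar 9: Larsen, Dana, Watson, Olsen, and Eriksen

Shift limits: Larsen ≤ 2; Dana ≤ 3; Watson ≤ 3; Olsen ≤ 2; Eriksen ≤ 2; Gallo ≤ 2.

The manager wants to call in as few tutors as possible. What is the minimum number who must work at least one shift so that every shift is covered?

9 slots to fill and no one can take more than 3, so at least ⌈9/3⌉ = 3 tutors are needed.
Any 3 tutors together have capacity at most 3+3+2 = 8 < 9 slots, so 3 can never suffice.
Larsen, Dana, Watson, and Olsen alone can cover everything: Mar 2→Larsen+Dana, Mar 3→Larsen, Mar 4→Dana, Mar 5→Dana, Mar 6→Watson, Mar 7→Watson, Mar 8→Olsen, Mar 9→Watson.

4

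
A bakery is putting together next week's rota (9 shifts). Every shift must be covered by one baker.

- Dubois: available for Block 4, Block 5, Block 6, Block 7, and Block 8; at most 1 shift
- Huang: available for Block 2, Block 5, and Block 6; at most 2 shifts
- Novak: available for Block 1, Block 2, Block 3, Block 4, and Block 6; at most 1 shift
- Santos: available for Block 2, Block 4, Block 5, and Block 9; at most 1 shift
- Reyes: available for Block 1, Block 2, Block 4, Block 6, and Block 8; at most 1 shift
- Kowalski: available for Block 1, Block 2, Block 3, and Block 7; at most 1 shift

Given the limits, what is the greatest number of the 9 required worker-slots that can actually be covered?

7

Total capacity across all bakers is 1+2+1+1+1+1 = 7, and 9 slots are needed, so at most 7 can be filled.
An assignment achieving 7: Block 1→Kowalski, Block 3→Novak, Block 5→Huang, Block 6→Huang, Block 7→Dubois, Block 8→Reyes, Block 9→Santos.
Loads: Dubois 1/1, Huang 2/2, Novak 1/1, Santos 1/1, Reyes 1/1, Kowalski 1/1.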